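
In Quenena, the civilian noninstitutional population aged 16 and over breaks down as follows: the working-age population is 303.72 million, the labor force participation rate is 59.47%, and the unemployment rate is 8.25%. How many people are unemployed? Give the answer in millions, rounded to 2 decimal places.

About 14.90 million are unemployed.

Labor force = 0.5947 × 303.72 = 180.62 million.
Unemployed = 0.0825 × 180.62 ≈ 14.90 million.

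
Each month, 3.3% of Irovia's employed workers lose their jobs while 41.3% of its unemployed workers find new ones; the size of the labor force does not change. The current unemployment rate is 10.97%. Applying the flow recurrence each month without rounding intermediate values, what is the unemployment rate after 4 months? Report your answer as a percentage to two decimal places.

Unemployment rate after four months ≈ 7.74%.

With a fixed labor force, u_{t+1} = u_t + s·(1−u_t) − f·u_t = u_t·(1−s−f) + s.
Here 1−s−f = 0.554 and s = 0.033.
u_1 = 0.109700 × 0.554 + 0.033 = 0.093774.
u_2 = 0.093774 × 0.554 + 0.033 = 0.084951.
u_3 = 0.084951 × 0.554 + 0.033 = 0.080063.
u_4 = 0.080063 × 0.554 + 0.033 = 0.077355.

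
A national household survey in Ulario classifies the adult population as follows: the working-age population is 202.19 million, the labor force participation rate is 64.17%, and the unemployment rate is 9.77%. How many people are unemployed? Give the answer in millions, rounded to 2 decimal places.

Labor force = 0.6417 × 202.19 = 129.75 million.
Unemployed = 0.0977 × 129.75 ≈ 12.68 million.

About 12.68 million are unemployed.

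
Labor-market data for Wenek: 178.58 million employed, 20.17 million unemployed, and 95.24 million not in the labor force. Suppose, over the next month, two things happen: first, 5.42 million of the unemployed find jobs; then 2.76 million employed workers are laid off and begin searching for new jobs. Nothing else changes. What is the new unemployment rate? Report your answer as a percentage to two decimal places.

Initially, labor force = 178.58 + 20.17 = 198.75 million, so u = 20.17/198.75 = 10.15%.
After the first change, unemployed falls and employed rises by 5.42; labor force unchanged → E = 184.00, U = 14.75, labor force = 198.75 million.
After the second change, employed falls and unemployed rises by 2.76; labor force unchanged → E = 181.24, U = 17.51, labor force = 198.75 million.
New unemployment rate = 17.51 / 198.75 = 8.81%.

New unemployment rate ≈ 8.81%.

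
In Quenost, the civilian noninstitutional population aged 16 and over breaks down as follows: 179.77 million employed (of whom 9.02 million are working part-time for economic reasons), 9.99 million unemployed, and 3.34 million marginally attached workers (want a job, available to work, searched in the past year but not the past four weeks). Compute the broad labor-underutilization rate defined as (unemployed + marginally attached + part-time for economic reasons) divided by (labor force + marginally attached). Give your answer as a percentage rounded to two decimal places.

Broad underutilization rate ≈ 11.57%.

Labor force = 179.77 + 9.99 = 189.76 million.
Numerator = 9.99 + 3.34 + 9.02 = 22.35 million.
Denominator = 189.76 + 3.34 = 193.10 million.
Broad rate = 22.35 / 193.10 = 11.57%.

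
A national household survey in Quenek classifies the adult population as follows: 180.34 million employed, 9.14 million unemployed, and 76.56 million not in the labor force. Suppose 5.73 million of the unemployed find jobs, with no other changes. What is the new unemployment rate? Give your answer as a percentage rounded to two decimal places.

Initially, labor force = 180.34 + 9.14 = 189.48 million, so u = 9.14/189.48 = 4.82%.
After the change, unemployed falls and employed rises by 5.73; labor force unchanged → E = 186.07, U = 3.41, labor force = 189.48 million.
New unemployment rate = 3.41 / 189.48 = 1.80%.

New unemployment rate ≈ 1.80%.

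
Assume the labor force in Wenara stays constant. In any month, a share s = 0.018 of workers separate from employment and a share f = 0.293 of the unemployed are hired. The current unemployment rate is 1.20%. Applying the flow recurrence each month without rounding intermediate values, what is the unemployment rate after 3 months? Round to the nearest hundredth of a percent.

Unemployment rate after three months ≈ 4.29%.

With a fixed labor force, u_{t+1} = u_t + s·(1−u_t) − f·u_t = u_t·(1−s−f) + s.
Here 1−s−f = 0.689 and s = 0.018.
u_1 = 0.012000 × 0.689 + 0.018 = 0.026268.
u_2 = 0.026268 × 0.689 + 0.018 = 0.036099.
u_3 = 0.036099 × 0.689 + 0.018 = 0.042872.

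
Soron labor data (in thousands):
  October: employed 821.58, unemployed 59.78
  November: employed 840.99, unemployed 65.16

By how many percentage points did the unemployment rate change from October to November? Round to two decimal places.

October: labor force = 821.58 + 59.78 = 881.36; u = 59.78/881.36 = 6.78%.
November: labor force = 840.99 + 65.16 = 906.15; u = 65.16/906.15 = 7.19%.
Change = 7.19% − 6.78% = +0.41 pp.

The unemployment rate changed by +0.41 percentage points.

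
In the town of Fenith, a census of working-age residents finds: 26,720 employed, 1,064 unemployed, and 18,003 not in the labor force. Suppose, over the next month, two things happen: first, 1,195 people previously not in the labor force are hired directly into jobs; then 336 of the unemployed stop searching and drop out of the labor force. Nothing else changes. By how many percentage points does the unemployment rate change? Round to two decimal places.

Initially, labor force = 26,720 + 1,064 = 27,784, so u = 1,064/27,784 = 3.83%.
After the first change, employed and labor force both rise by 1,195; unemployed unchanged → E = 27,915, U = 1,064, labor force = 28,979.
After the second change, unemployed and labor force both fall by 336 → E = 27,915, U = 728, labor force = 28,643.
New unemployment rate = 728 / 28,643 = 2.54%.
Change = 2.54% − 3.83% = −1.29 percentage points.

The unemployment rate changes by −1.29 percentage points.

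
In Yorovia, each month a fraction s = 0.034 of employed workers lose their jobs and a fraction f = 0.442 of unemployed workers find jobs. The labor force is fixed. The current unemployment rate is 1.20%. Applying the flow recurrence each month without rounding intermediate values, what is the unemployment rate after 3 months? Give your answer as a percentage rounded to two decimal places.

Unemployment rate after three months ≈ 6.29%.

With a fixed labor force, u_{t+1} = u_t + s·(1−u_t) − f·u_t = u_t·(1−s−f) + s.
Here 1−s−f = 0.524 and s = 0.034.
u_1 = 0.012000 × 0.524 + 0.034 = 0.040288.
u_2 = 0.040288 × 0.524 + 0.034 = 0.055111.
u_3 = 0.055111 × 0.524 + 0.034 = 0.062878.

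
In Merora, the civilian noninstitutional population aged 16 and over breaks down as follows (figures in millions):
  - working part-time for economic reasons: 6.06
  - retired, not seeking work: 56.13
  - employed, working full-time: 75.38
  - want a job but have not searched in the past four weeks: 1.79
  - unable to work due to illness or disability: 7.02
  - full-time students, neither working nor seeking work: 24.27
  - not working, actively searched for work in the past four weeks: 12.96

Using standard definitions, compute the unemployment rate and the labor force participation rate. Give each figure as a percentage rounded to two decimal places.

Employed = 6.06 + 75.38 = 81.44 million (anyone who worked, including part-time for economic reasons, counts as employed).
Unemployed = 12.96 million.
Labor force = 81.44 + 12.96 = 94.40 million.
Not in labor force = 56.13 + 1.79 + 7.02 + 24.27 = 89.21 million (those not working and not actively searching are outside the labor force — including those who want a job but have given up searching).
Civilian working-age population = 94.40 + 89.21 = 183.61 million.
Unemployment rate = 12.96 / 94.40 = 13.73%.
Labor force participation rate = 94.40 / 183.61 = 51.41%.

Unemployment rate ≈ 13.73%; labor force participation rate ≈ 51.41%.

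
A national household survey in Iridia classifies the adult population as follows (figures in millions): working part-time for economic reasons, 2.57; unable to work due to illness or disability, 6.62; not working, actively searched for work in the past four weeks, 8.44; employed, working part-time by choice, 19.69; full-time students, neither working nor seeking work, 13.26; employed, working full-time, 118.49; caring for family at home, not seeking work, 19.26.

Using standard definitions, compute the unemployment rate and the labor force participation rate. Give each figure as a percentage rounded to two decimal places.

Employed = 2.57 + 19.69 + 118.49 = 140.75 million (anyone who worked, including part-time for economic reasons, counts as employed).
Unemployed = 8.44 million.
Labor force = 140.75 + 8.44 = 149.19 million.
Not in labor force = 6.62 + 13.26 + 19.26 = 39.14 million (those not working and not actively searching are outside the labor force).
Civilian working-age population = 149.19 + 39.14 = 188.33 million.
Unemployment rate = 8.44 / 149.19 = 5.66%.
Labor force participation rate = 149.19 / 188.33 = 79.22%.

Unemployment rate ≈ 5.66%; labor force participation rate ≈ 79.22%.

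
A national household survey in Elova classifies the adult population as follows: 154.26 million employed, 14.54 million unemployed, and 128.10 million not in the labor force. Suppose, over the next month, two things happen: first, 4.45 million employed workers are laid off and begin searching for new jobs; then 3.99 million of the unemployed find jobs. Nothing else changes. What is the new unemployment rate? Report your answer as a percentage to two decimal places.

Initially, labor force = 154.26 + 14.54 = 168.80 million, so u = 14.54/168.80 = 8.61%.
After the first change, employed falls and unemployed rises by 4.45; labor force unchanged → E = 149.81, U = 18.99, labor force = 168.80 million.
After the second change, unemployed falls and employed rises by 3.99; labor force unchanged → E = 153.80, U = 15.00, labor force = 168.80 million.
New unemployment rate = 15.00 / 168.80 = 8.89%.

New unemployment rate ≈ 8.89%.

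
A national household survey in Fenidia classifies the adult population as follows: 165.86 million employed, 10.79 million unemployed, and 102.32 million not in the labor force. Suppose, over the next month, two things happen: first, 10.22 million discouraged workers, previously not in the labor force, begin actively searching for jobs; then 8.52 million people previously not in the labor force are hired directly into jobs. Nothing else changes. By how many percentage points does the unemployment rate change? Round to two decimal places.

The unemployment rate changes by +4.64 percentage points.

Initially, labor force = 165.86 + 10.79 = 176.65 million, so u = 10.79/176.65 = 6.11%.
After the first change, unemployed and labor force both rise by 10.22 → E = 165.86, U = 21.01, labor force = 186.87 million.
After the second change, employed and labor force both rise by 8.52; unemployed unchanged → E = 174.38, U = 21.01, labor force = 195.39 million.
New unemployment rate = 21.01 / 195.39 = 10.75%.
Change = 10.75% − 6.11% = +4.64 percentage points.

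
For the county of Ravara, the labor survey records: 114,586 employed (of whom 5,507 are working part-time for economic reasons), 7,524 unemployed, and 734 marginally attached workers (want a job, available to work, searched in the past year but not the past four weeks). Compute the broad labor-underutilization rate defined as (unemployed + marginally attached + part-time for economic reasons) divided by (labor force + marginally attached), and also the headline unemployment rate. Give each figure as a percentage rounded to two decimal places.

Broad underutilization rate ≈ 11.21%; headline unemployment rate ≈ 6.16%.

Labor force = 114,586 + 7,524 = 122,110.
Numerator = 7,524 + 734 + 5,507 = 13,765.
Denominator = 122,110 + 734 = 122,844.
Broad rate = 13,765 / 122,844 = 11.21%.
Headline unemployment rate = 7,524 / 122,110 = 6.16%.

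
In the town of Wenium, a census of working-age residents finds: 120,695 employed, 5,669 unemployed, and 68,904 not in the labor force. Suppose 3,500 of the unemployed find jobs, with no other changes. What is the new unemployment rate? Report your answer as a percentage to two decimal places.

New unemployment rate ≈ 1.72%.

Initially, labor force = 120,695 + 5,669 = 126,364, so u = 5,669/126,364 = 4.49%.
After the change, unemployed falls and employed rises by 3,500; labor force unchanged → E = 124,195, U = 2,169, labor force = 126,364.
New unemployment rate = 2,169 / 126,364 = 1.72%.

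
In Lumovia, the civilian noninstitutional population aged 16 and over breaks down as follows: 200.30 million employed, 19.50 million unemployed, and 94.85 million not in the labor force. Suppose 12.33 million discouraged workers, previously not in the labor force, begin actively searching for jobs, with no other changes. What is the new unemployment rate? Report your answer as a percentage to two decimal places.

New unemployment rate ≈ 13.71%.

Initially, labor force = 200.30 + 19.50 = 219.80 million, so u = 19.50/219.80 = 8.87%.
After the change, unemployed and labor force both rise by 12.33 → E = 200.30, U = 31.83, labor force = 232.13 million.
New unemployment rate = 31.83 / 232.13 = 13.71%.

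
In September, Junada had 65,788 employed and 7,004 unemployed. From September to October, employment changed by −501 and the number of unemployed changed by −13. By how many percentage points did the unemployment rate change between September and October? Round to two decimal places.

September: labor force = 65,788 + 7,004 = 72,792; u = 7,004/72,792 = 9.62%.
October: labor force = 65,287 + 6,991 = 72,278; u = 6,991/72,278 = 9.67%.
Change = 9.67% − 9.62% = +0.05 pp.

The unemployment rate changed by +0.05 percentage points.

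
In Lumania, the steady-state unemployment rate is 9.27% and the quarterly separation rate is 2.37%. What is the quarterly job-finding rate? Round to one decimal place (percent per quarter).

From u* = s/(s+f): f = s·(1−u)/u.
f = 2.37 × (1 − 0.0927) / 0.0927 = 2.1503 / 0.0927 ≈ 23.2% per quarter.

Job-finding rate ≈ 23.2% per quarter.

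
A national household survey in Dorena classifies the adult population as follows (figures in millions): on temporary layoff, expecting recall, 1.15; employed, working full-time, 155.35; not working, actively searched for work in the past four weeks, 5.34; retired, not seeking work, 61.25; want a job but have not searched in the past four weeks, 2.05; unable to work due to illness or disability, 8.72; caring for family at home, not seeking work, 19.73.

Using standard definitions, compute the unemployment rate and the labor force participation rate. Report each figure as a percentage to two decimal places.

Employed = 155.35 million.
Unemployed = 1.15 + 5.34 = 6.49 million (jobless and actively searching, or on temporary layoff).
Labor force = 155.35 + 6.49 = 161.84 million.
Not in labor force = 61.25 + 2.05 + 8.72 + 19.73 = 91.75 million (those not working and not actively searching are outside the labor force — including those who want a job but have given up searching).
Civilian working-age population = 161.84 + 91.75 = 253.59 million.
Unemployment rate = 6.49 / 161.84 = 4.01%.
Labor force participation rate = 161.84 / 253.59 = 63.82%.

Unemployment rate ≈ 4.01%; labor force participation rate ≈ 63.82%.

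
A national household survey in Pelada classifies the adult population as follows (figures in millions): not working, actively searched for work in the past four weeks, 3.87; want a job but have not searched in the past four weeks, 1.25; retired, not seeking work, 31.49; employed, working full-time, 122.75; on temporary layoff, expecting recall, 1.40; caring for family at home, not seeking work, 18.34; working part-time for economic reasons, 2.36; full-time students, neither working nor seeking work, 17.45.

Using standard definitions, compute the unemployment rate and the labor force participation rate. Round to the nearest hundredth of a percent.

Employed = 122.75 + 2.36 = 125.11 million (anyone who worked, including part-time for economic reasons, counts as employed).
Unemployed = 3.87 + 1.40 = 5.27 million (jobless and actively searching, or on temporary layoff).
Labor force = 125.11 + 5.27 = 130.38 million.
Not in labor force = 1.25 + 31.49 + 18.34 + 17.45 = 68.53 million (those not working and not actively searching are outside the labor force — including those who want a job but have given up searching).
Civilian working-age population = 130.38 + 68.53 = 198.91 million.
Unemployment rate = 5.27 / 130.38 = 4.04%.
Labor force participation rate = 130.38 / 198.91 = 65.55%.

Unemployment rate ≈ 4.04%; labor force participation rate ≈ 65.55%.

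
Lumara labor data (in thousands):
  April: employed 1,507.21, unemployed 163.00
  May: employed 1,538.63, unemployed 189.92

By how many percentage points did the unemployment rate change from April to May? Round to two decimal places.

The unemployment rate changed by +1.23 percentage points.

April: labor force = 1,507.21 + 163.00 = 1,670.21; u = 163.00/1,670.21 = 9.76%.
May: labor force = 1,538.63 + 189.92 = 1,728.55; u = 189.92/1,728.55 = 10.99%.
Change = 10.99% − 9.76% = +1.23 pp.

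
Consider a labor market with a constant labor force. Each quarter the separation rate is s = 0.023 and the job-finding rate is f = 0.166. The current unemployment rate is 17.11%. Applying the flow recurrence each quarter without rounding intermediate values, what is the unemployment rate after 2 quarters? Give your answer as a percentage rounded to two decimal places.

Unemployment rate after two quarters ≈ 15.42%.

With a fixed labor force, u_{t+1} = u_t + s·(1−u_t) − f·u_t = u_t·(1−s−f) + s.
Here 1−s−f = 0.811 and s = 0.023.
u_1 = 0.171100 × 0.811 + 0.023 = 0.161762.
u_2 = 0.161762 × 0.811 + 0.023 = 0.154189.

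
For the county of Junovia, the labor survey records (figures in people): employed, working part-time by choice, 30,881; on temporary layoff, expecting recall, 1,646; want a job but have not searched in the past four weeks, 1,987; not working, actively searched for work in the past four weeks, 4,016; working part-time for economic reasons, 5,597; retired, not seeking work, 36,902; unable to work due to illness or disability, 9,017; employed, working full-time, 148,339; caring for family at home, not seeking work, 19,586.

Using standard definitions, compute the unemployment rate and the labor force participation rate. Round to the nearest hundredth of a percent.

Employed = 30,881 + 5,597 + 148,339 = 184,817 (anyone who worked, including part-time for economic reasons, counts as employed).
Unemployed = 1,646 + 4,016 = 5,662 (jobless and actively searching, or on temporary layoff).
Labor force = 184,817 + 5,662 = 190,479.
Not in labor force = 1,987 + 36,902 + 9,017 + 19,586 = 67,492 (those not working and not actively searching are outside the labor force — including those who want a job but have given up searching).
Civilian working-age population = 190,479 + 67,492 = 257,971.
Unemployment rate = 5,662 / 190,479 = 2.97%.
Labor force participation rate = 190,479 / 257,971 = 73.84%.

Unemployment rate ≈ 2.97%; labor force participation rate ≈ 73.84%.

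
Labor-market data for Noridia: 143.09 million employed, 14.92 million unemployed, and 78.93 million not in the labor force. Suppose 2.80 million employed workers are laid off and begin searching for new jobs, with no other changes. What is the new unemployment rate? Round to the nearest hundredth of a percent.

Initially, labor force = 143.09 + 14.92 = 158.01 million, so u = 14.92/158.01 = 9.44%.
After the change, employed falls and unemployed rises by 2.80; labor force unchanged → E = 140.29, U = 17.72, labor force = 158.01 million.
New unemployment rate = 17.72 / 158.01 = 11.21%.

New unemployment rate ≈ 11.21%.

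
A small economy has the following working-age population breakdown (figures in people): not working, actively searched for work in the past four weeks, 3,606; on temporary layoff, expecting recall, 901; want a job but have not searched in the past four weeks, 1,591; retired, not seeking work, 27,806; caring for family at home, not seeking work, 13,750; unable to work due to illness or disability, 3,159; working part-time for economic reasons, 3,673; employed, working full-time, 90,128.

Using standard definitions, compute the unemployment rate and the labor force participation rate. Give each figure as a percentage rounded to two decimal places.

Employed = 3,673 + 90,128 = 93,801 (anyone who worked, including part-time for economic reasons, counts as employed).
Unemployed = 3,606 + 901 = 4,507 (jobless and actively searching, or on temporary layoff).
Labor force = 93,801 + 4,507 = 98,308.
Not in labor force = 1,591 + 27,806 + 13,750 + 3,159 = 46,306 (those not working and not actively searching are outside the labor force — including those who want a job but have given up searching).
Civilian working-age population = 98,308 + 46,306 = 144,614.
Unemployment rate = 4,507 / 98,308 = 4.58%.
Labor force participation rate = 98,308 / 144,614 = 67.98%.

Unemployment rate ≈ 4.58%; labor force participation rate ≈ 67.98%.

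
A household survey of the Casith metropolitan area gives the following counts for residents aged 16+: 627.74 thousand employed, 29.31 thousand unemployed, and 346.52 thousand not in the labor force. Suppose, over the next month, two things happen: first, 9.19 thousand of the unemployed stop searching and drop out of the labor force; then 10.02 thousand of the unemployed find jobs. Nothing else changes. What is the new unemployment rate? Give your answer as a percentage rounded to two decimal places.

New unemployment rate ≈ 1.56%.

Initially, labor force = 627.74 + 29.31 = 657.05 thousand, so u = 29.31/657.05 = 4.46%.
After the first change, unemployed and labor force both fall by 9.19 → E = 627.74, U = 20.12, labor force = 647.86 thousand.
After the second change, unemployed falls and employed rises by 10.02; labor force unchanged → E = 637.76, U = 10.10, labor force = 647.86 thousand.
New unemployment rate = 10.10 / 647.86 = 1.56%.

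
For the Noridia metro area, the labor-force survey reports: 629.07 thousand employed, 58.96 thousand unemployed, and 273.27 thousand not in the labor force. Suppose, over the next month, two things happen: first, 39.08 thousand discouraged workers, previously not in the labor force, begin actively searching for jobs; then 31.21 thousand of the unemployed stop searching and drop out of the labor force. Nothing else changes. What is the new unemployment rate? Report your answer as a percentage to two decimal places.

New unemployment rate ≈ 9.60%.

Initially, labor force = 629.07 + 58.96 = 688.03 thousand, so u = 58.96/688.03 = 8.57%.
After the first change, unemployed and labor force both rise by 39.08 → E = 629.07, U = 98.04, labor force = 727.11 thousand.
After the second change, unemployed and labor force both fall by 31.21 → E = 629.07, U = 66.83, labor force = 695.90 thousand.
New unemployment rate = 66.83 / 695.90 = 9.60%.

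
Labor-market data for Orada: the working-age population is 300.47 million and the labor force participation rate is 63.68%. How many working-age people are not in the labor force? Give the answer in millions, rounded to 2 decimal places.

Share not in the labor force = 1 − 0.6368 = 0.3632.
Not in labor force = 0.3632 × 300.47 ≈ 109.13 million.

About 109.13 million are not in the labor force.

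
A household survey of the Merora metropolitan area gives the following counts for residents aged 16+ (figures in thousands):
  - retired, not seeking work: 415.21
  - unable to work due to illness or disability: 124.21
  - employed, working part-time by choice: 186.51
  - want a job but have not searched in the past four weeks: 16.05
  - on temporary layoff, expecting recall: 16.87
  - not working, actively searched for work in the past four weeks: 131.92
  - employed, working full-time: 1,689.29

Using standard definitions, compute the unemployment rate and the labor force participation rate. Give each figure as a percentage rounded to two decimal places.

Employed = 186.51 + 1,689.29 = 1,875.80 thousand.
Unemployed = 16.87 + 131.92 = 148.79 thousand (jobless and actively searching, or on temporary layoff).
Labor force = 1,875.80 + 148.79 = 2,024.59 thousand.
Not in labor force = 415.21 + 124.21 + 16.05 = 555.47 thousand (those not working and not actively searching are outside the labor force — including those who want a job but have given up searching).
Civilian working-age population = 2,024.59 + 555.47 = 2,580.06 thousand.
Unemployment rate = 148.79 / 2,024.59 = 7.35%.
Labor force participation rate = 2,024.59 / 2,580.06 = 78.47%.

Unemployment rate ≈ 7.35%; labor force participation rate ≈ 78.47%.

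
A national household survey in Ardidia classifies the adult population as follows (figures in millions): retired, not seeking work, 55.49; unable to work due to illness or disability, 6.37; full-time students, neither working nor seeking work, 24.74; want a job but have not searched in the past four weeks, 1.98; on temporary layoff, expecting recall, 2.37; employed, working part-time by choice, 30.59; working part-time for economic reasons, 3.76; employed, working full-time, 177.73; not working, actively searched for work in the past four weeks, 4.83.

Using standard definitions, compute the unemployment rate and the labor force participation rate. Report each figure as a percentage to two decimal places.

Unemployment rate ≈ 3.28%; labor force participation rate ≈ 71.23%.

Employed = 30.59 + 3.76 + 177.73 = 212.08 million (anyone who worked, including part-time for economic reasons, counts as employed).
Unemployed = 2.37 + 4.83 = 7.20 million (jobless and actively searching, or on temporary layoff).
Labor force = 212.08 + 7.20 = 219.28 million.
Not in labor force = 55.49 + 6.37 + 24.74 + 1.98 = 88.58 million (those not working and not actively searching are outside the labor force — including those who want a job but have given up searching).
Civilian working-age population = 219.28 + 88.58 = 307.86 million.
Unemployment rate = 7.20 / 219.28 = 3.28%.
Labor force participation rate = 219.28 / 307.86 = 71.23%.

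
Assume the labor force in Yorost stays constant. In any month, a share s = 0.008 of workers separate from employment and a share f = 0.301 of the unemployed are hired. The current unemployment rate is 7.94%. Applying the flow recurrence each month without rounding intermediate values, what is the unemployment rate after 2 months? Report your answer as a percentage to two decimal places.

Unemployment rate after two months ≈ 5.14%.

With a fixed labor force, u_{t+1} = u_t + s·(1−u_t) − f·u_t = u_t·(1−s−f) + s.
Here 1−s−f = 0.691 and s = 0.008.
u_1 = 0.079400 × 0.691 + 0.008 = 0.062865.
u_2 = 0.062865 × 0.691 + 0.008 = 0.051440.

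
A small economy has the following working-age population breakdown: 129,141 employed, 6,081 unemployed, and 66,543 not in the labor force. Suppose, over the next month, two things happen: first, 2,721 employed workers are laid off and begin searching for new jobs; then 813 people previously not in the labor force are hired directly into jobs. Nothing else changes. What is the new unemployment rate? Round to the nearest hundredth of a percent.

Initially, labor force = 129,141 + 6,081 = 135,222, so u = 6,081/135,222 = 4.50%.
After the first change, employed falls and unemployed rises by 2,721; labor force unchanged → E = 126,420, U = 8,802, labor force = 135,222.
After the second change, employed and labor force both rise by 813; unemployed unchanged → E = 127,233, U = 8,802, labor force = 136,035.
New unemployment rate = 8,802 / 136,035 = 6.47%.

New unemployment rate ≈ 6.47%.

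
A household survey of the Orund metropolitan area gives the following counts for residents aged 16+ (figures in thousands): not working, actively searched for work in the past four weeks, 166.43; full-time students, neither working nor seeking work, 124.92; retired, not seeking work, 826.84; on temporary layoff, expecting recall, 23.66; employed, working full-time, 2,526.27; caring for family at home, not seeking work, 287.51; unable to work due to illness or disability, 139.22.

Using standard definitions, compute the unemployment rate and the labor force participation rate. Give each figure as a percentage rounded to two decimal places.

Unemployment rate ≈ 7.00%; labor force participation rate ≈ 66.34%.

Employed = 2,526.27 thousand.
Unemployed = 166.43 + 23.66 = 190.09 thousand (jobless and actively searching, or on temporary layoff).
Labor force = 2,526.27 + 190.09 = 2,716.36 thousand.
Not in labor force = 124.92 + 826.84 + 287.51 + 139.22 = 1,378.49 thousand (those not working and not actively searching are outside the labor force).
Civilian working-age population = 2,716.36 + 1,378.49 = 4,094.85 thousand.
Unemployment rate = 190.09 / 2,716.36 = 7.00%.
Labor force participation rate = 2,716.36 / 4,094.85 = 66.34%.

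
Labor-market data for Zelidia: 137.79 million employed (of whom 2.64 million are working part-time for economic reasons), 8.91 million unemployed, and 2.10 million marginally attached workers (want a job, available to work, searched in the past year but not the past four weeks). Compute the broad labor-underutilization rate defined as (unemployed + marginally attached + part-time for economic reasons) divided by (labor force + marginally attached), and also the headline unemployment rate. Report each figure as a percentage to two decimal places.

Labor force = 137.79 + 8.91 = 146.70 million.
Numerator = 8.91 + 2.10 + 2.64 = 13.65 million.
Denominator = 146.70 + 2.10 = 148.80 million.
Broad rate = 13.65 / 148.80 = 9.17%.
Headline unemployment rate = 8.91 / 146.70 = 6.07%.

Broad underutilization rate ≈ 9.17%; headline unemployment rate ≈ 6.07%.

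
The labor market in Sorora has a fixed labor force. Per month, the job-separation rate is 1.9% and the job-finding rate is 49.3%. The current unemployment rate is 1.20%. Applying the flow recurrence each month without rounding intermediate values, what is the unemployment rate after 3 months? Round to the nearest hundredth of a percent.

With a fixed labor force, u_{t+1} = u_t + s·(1−u_t) − f·u_t = u_t·(1−s−f) + s.
Here 1−s−f = 0.488 and s = 0.019.
u_1 = 0.012000 × 0.488 + 0.019 = 0.024856.
u_2 = 0.024856 × 0.488 + 0.019 = 0.031130.
u_3 = 0.031130 × 0.488 + 0.019 = 0.034191.

Unemployment rate after three months ≈ 3.42%.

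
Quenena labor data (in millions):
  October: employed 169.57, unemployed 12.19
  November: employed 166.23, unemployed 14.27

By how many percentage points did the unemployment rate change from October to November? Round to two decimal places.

The unemployment rate changed by +1.20 percentage points.

October: labor force = 169.57 + 12.19 = 181.76; u = 12.19/181.76 = 6.71%.
November: labor force = 166.23 + 14.27 = 180.50; u = 14.27/180.50 = 7.91%.
Change = 7.91% − 6.71% = +1.20 pp.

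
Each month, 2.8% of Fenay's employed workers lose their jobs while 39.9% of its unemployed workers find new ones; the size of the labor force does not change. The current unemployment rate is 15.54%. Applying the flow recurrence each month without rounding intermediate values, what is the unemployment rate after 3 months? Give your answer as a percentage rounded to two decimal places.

Unemployment rate after three months ≈ 8.25%.

With a fixed labor force, u_{t+1} = u_t + s·(1−u_t) − f·u_t = u_t·(1−s−f) + s.
Here 1−s−f = 0.573 and s = 0.028.
u_1 = 0.155400 × 0.573 + 0.028 = 0.117044.
u_2 = 0.117044 × 0.573 + 0.028 = 0.095066.
u_3 = 0.095066 × 0.573 + 0.028 = 0.082473.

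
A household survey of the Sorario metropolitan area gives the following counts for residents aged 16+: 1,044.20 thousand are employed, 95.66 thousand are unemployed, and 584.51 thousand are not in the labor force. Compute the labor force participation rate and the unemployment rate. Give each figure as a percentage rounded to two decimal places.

Labor force = employed + unemployed = 1,044.20 + 95.66 = 1,139.86 thousand.
Working-age population = 1,139.86 + 584.51 = 1,724.37 thousand.
Unemployment rate = 95.66 / 1,139.86 = 8.39%.
Labor force participation rate = 1,139.86 / 1,724.37 = 66.10%.

Labor force participation rate ≈ 66.10%; unemployment rate ≈ 8.39%.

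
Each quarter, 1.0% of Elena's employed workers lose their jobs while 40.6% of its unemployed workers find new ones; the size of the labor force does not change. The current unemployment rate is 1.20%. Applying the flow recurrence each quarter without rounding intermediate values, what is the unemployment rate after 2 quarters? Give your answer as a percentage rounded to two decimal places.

Unemployment rate after two quarters ≈ 1.99%.

With a fixed labor force, u_{t+1} = u_t + s·(1−u_t) − f·u_t = u_t·(1−s−f) + s.
Here 1−s−f = 0.584 and s = 0.010.
u_1 = 0.012000 × 0.584 + 0.010 = 0.017008.
u_2 = 0.017008 × 0.584 + 0.010 = 0.019933.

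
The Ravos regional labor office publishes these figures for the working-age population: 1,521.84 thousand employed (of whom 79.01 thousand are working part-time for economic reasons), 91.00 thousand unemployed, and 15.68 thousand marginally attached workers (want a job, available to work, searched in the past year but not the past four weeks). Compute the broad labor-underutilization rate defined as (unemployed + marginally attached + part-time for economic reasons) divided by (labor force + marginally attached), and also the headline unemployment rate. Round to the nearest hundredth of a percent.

Broad underutilization rate ≈ 11.40%; headline unemployment rate ≈ 5.64%.

Labor force = 1,521.84 + 91.00 = 1,612.84 thousand.
Numerator = 91.00 + 15.68 + 79.01 = 185.69 thousand.
Denominator = 1,612.84 + 15.68 = 1,628.52 thousand.
Broad rate = 185.69 / 1,628.52 = 11.40%.
Headline unemployment rate = 91.00 / 1,612.84 = 5.64%.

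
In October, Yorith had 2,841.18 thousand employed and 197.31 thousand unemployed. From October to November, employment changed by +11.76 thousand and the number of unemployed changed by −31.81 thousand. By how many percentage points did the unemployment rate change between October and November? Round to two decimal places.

The unemployment rate changed by −1.01 percentage points.

October: labor force = 2,841.18 + 197.31 = 3,038.49; u = 197.31/3,038.49 = 6.49%.
November: labor force = 2,852.94 + 165.50 = 3,018.44; u = 165.50/3,018.44 = 5.48%.
Change = 5.48% − 6.49% = −1.01 pp.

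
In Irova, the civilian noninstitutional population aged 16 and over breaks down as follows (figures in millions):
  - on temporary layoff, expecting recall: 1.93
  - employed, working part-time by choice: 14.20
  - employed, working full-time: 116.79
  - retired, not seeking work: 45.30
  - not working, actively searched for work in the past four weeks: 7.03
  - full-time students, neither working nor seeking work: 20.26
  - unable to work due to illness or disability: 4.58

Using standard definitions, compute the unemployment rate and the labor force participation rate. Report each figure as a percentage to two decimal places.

Employed = 14.20 + 116.79 = 130.99 million.
Unemployed = 1.93 + 7.03 = 8.96 million (jobless and actively searching, or on temporary layoff).
Labor force = 130.99 + 8.96 = 139.95 million.
Not in labor force = 45.30 + 20.26 + 4.58 = 70.14 million (those not working and not actively searching are outside the labor force).
Civilian working-age population = 139.95 + 70.14 = 210.09 million.
Unemployment rate = 8.96 / 139.95 = 6.40%.
Labor force participation rate = 139.95 / 210.09 = 66.61%.

Unemployment rate ≈ 6.40%; labor force participation rate ≈ 66.61%.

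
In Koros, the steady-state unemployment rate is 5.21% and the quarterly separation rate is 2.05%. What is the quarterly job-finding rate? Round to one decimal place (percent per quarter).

Job-finding rate ≈ 37.3% per quarter.

From u* = s/(s+f): f = s·(1−u)/u.
f = 2.05 × (1 − 0.0521) / 0.0521 = 1.9432 / 0.0521 ≈ 37.3% per quarter.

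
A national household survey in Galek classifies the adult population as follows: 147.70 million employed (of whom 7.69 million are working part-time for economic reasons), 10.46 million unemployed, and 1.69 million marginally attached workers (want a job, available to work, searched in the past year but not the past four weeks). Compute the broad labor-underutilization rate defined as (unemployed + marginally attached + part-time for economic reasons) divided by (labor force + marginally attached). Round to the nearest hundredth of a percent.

Labor force = 147.70 + 10.46 = 158.16 million.
Numerator = 10.46 + 1.69 + 7.69 = 19.84 million.
Denominator = 158.16 + 1.69 = 159.85 million.
Broad rate = 19.84 / 159.85 = 12.41%.

Broad underutilization rate ≈ 12.41%.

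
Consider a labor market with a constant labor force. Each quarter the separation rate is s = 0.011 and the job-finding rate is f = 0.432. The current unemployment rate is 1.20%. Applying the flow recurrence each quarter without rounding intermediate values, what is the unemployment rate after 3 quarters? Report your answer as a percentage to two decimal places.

Unemployment rate after three quarters ≈ 2.26%.

With a fixed labor force, u_{t+1} = u_t + s·(1−u_t) − f·u_t = u_t·(1−s−f) + s.
Here 1−s−f = 0.557 and s = 0.011.
u_1 = 0.012000 × 0.557 + 0.011 = 0.017684.
u_2 = 0.017684 × 0.557 + 0.011 = 0.020850.
u_3 = 0.020850 × 0.557 + 0.011 = 0.022613.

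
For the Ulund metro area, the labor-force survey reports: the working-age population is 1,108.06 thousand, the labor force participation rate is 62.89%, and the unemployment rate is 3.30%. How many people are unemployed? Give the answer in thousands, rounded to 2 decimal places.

Labor force = 0.6289 × 1,108.06 = 696.86 thousand.
Unemployed = 0.0330 × 696.86 ≈ 23.00 thousand.

About 23.00 thousand are unemployed.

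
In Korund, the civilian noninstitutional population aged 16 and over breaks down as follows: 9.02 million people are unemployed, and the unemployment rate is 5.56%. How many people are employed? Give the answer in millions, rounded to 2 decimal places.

Labor force = U / u = 9.02 / 0.0556 ≈ 162.23 million.
Employed = labor force − unemployed = 162.23 − 9.02 = 153.21 million.

About 153.21 million are employed.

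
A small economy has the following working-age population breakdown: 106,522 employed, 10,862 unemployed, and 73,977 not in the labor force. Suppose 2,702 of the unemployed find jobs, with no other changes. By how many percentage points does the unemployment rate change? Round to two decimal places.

The unemployment rate changes by −2.30 percentage points.

Initially, labor force = 106,522 + 10,862 = 117,384, so u = 10,862/117,384 = 9.25%.
After the change, unemployed falls and employed rises by 2,702; labor force unchanged → E = 109,224, U = 8,160, labor force = 117,384.
New unemployment rate = 8,160 / 117,384 = 6.95%.
Change = 6.95% − 9.25% = −2.30 percentage points.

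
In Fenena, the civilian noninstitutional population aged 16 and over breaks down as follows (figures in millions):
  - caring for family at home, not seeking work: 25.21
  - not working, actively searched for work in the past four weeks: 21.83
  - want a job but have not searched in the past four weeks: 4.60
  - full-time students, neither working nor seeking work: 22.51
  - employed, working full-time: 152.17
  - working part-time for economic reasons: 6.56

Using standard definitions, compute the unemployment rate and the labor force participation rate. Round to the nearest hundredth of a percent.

Employed = 152.17 + 6.56 = 158.73 million (anyone who worked, including part-time for economic reasons, counts as employed).
Unemployed = 21.83 million.
Labor force = 158.73 + 21.83 = 180.56 million.
Not in labor force = 25.21 + 4.60 + 22.51 = 52.32 million (those not working and not actively searching are outside the labor force — including those who want a job but have given up searching).
Civilian working-age population = 180.56 + 52.32 = 232.88 million.
Unemployment rate = 21.83 / 180.56 = 12.09%.
Labor force participation rate = 180.56 / 232.88 = 77.53%.

Unemployment rate ≈ 12.09%; labor force participation rate ≈ 77.53%.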